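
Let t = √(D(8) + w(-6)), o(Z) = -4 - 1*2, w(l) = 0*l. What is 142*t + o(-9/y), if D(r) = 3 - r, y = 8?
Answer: -6 + 142*I*√5 ≈ -6.0 + 317.52*I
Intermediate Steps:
w(l) = 0
o(Z) = -6 (o(Z) = -4 - 2 = -6)
t = I*√5 (t = √((3 - 1*8) + 0) = √((3 - 8) + 0) = √(-5 + 0) = √(-5) = I*√5 ≈ 2.2361*I)
142*t + o(-9/y) = 142*(I*√5) - 6 = 142*I*√5 - 6 = -6 + 142*I*√5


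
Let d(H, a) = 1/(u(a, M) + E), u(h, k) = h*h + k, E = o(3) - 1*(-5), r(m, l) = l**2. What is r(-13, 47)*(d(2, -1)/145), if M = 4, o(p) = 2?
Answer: 2209/1740 ≈ 1.2695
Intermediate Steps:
E = 7 (E = 2 - 1*(-5) = 2 + 5 = 7)
u(h, k) = k + h**2 (u(h, k) = h**2 + k = k + h**2)
d(H, a) = 1/(11 + a**2) (d(H, a) = 1/((4 + a**2) + 7) = 1/(11 + a**2))
r(-13, 47)*(d(2, -1)/145) = 47**2*(1/((11 + (-1)**2)*145)) = 2209*((1/145)/(11 + 1)) = 2209*((1/145)/12) = 2209*((1/12)*(1/145)) = 2209*(1/1740) = 2209/1740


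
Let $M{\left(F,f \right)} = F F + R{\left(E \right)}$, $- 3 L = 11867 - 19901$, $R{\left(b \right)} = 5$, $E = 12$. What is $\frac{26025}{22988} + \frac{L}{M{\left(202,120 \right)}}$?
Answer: $\frac{1123616089}{938117292} \approx 1.1977$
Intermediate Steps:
$L = 2678$ ($L = - \frac{11867 - 19901}{3} = \left(- \frac{1}{3}\right) \left(-8034\right) = 2678$)
$M{\left(F,f \right)} = 5 + F^{2}$ ($M{\left(F,f \right)} = F F + 5 = F^{2} + 5 = 5 + F^{2}$)
$\frac{26025}{22988} + \frac{L}{M{\left(202,120 \right)}} = \frac{26025}{22988} + \frac{2678}{5 + 202^{2}} = 26025 \cdot \frac{1}{22988} + \frac{2678}{5 + 40804} = \frac{26025}{22988} + \frac{2678}{40809} = \frac{1123616089}{938117292}$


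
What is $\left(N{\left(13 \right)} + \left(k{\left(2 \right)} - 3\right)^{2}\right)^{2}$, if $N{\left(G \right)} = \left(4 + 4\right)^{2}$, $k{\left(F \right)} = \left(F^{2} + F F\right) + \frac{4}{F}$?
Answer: $12769$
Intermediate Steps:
$k{\left(F \right)} = 2 F^{2} + \frac{4}{F}$ ($k{\left(F \right)} = \left(F^{2} + F^{2}\right) + \frac{4}{F} = 2 F^{2} + \frac{4}{F}$)
$N{\left(G \right)} = 64$ ($N{\left(G \right)} = 8^{2} = 64$)
$\left(N{\left(13 \right)} + \left(k{\left(2 \right)} - 3\right)^{2}\right)^{2} = \left(64 + \left(\frac{2 \left(2 + 2^{3}\right)}{2} - 3\right)^{2}\right)^{2} = \left(64 + \left(2 \cdot \frac{1}{2} \left(2 + 8\right) - 3\right)^{2}\right)^{2} = \left(64 + \left(2 \cdot \frac{1}{2} \cdot 10 - 3\right)^{2}\right)^{2} = \left(64 + \left(10 - 3\right)^{2}\right)^{2} = \left(64 + 7^{2}\right)^{2} = \left(64 + 49\right)^{2} = 113^{2} = 12769$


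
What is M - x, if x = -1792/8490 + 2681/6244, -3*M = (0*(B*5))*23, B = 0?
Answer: -826603/3786540 ≈ -0.21830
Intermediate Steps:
M = 0 (M = -0*(0*5)*23/3 = -0*0*23/3 = -0*23 = -⅓*0 = 0)
x = 826603/3786540 (x = -1792*1/8490 + 2681*(1/6244) = -896/4245 + 383/892 = 826603/3786540 ≈ 0.21830)
M - x = 0 - 1*826603/3786540 = 0 - 826603/3786540 = -826603/3786540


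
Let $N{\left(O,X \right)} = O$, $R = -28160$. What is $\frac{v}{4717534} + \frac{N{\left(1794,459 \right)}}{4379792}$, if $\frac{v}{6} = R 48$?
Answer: $- \frac{8878000061841}{5165454418232} \approx -1.7187$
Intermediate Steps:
$v = -8110080$ ($v = 6 \left(\left(-28160\right) 48\right) = 6 \left(-1351680\right) = -8110080$)
$\frac{v}{4717534} + \frac{N{\left(1794,459 \right)}}{4379792} = - \frac{8110080}{4717534} + \frac{1794}{4379792} = \left(-8110080\right) \frac{1}{4717534} + 1794 \cdot \frac{1}{4379792} = - \frac{4055040}{2358767} + \frac{897}{2189896} = - \frac{8878000061841}{5165454418232}$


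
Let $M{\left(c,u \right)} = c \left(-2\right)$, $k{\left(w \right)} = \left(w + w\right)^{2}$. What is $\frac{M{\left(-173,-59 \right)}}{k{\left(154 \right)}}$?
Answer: $\frac{173}{47432} \approx 0.0036473$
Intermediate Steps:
$k{\left(w \right)} = 4 w^{2}$ ($k{\left(w \right)} = \left(2 w\right)^{2} = 4 w^{2}$)
$M{\left(c,u \right)} = - 2 c$
$\frac{M{\left(-173,-59 \right)}}{k{\left(154 \right)}} = \frac{\left(-2\right) \left(-173\right)}{4 \cdot 154^{2}} = \frac{346}{4 \cdot 23716} = \frac{346}{94864} = 346 \cdot \frac{1}{94864} = \frac{173}{47432}$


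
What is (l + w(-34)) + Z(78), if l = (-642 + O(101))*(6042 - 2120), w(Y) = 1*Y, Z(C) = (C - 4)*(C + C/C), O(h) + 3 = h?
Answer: -2127756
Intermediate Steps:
O(h) = -3 + h
Z(C) = (1 + C)*(-4 + C) (Z(C) = (-4 + C)*(C + 1) = (-4 + C)*(1 + C) = (1 + C)*(-4 + C))
w(Y) = Y
l = -2133568 (l = (-642 + (-3 + 101))*(6042 - 2120) = (-642 + 98)*3922 = -544*3922 = -2133568)
(l + w(-34)) + Z(78) = (-2133568 - 34) + (-4 + 78**2 - 3*78) = -2133602 + (-4 + 6084 - 234) = -2133602 + 5846 = -2127756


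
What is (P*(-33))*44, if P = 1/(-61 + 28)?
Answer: 44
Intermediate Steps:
P = -1/33 (P = 1/(-33) = -1/33 ≈ -0.030303)
(P*(-33))*44 = -1/33*(-33)*44 = 1*44 = 44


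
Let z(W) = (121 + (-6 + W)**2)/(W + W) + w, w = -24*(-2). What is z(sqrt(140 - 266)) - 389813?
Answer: -389771 - 31*I*sqrt(14)/84 ≈ -3.8977e+5 - 1.3808*I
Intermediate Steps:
w = 48
z(W) = 48 + (121 + (-6 + W)**2)/(2*W) (z(W) = (121 + (-6 + W)**2)/(W + W) + 48 = (121 + (-6 + W)**2)/((2*W)) + 48 = (121 + (-6 + W)**2)*(1/(2*W)) + 48 = (121 + (-6 + W)**2)/(2*W) + 48 = 48 + (121 + (-6 + W)**2)/(2*W))
z(sqrt(140 - 266)) - 389813 = (42 + sqrt(140 - 266)/2 + 157/(2*(sqrt(140 - 266)))) - 389813 = (42 + sqrt(-126)/2 + 157/(2*(sqrt(-126)))) - 389813 = (42 + (3*I*sqrt(14))/2 + 157/(2*((3*I*sqrt(14))))) - 389813 = (42 + 3*I*sqrt(14)/2 + 157*(-I*sqrt(14)/42)/2) - 389813 = (42 + 3*I*sqrt(14)/2 - 157*I*sqrt(14)/84) - 389813 = (42 - 31*I*sqrt(14)/84) - 389813 = -389771 - 31*I*sqrt(14)/84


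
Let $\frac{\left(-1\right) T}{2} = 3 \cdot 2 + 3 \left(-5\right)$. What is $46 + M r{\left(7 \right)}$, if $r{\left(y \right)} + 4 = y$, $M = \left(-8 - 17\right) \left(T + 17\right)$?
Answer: $-2579$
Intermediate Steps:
$T = 18$ ($T = - 2 \left(3 \cdot 2 + 3 \left(-5\right)\right) = - 2 \left(6 - 15\right) = \left(-2\right) \left(-9\right) = 18$)
$M = -875$ ($M = \left(-8 - 17\right) \left(18 + 17\right) = \left(-25\right) 35 = -875$)
$r{\left(y \right)} = -4 + y$
$46 + M r{\left(7 \right)} = 46 - 875 \left(-4 + 7\right) = 46 - 2625 = -2579$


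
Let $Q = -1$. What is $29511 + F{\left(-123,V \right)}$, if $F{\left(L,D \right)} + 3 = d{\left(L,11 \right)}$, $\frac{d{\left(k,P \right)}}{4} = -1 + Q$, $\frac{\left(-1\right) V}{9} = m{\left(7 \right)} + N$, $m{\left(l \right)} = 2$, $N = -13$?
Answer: $29500$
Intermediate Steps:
$V = 99$ ($V = - 9 \left(2 - 13\right) = \left(-9\right) \left(-11\right) = 99$)
$d{\left(k,P \right)} = -8$ ($d{\left(k,P \right)} = 4 \left(-1 - 1\right) = 4 \left(-2\right) = -8$)
$F{\left(L,D \right)} = -11$ ($F{\left(L,D \right)} = -3 - 8 = -11$)
$29511 + F{\left(-123,V \right)} = 29511 - 11 = 29500$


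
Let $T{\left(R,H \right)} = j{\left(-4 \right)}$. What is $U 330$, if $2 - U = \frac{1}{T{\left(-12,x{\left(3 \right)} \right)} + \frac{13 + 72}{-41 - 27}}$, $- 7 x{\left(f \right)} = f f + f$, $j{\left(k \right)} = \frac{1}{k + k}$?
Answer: $900$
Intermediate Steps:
$j{\left(k \right)} = \frac{1}{2 k}$
$x{\left(f \right)} = - \frac{f}{7} - \frac{f^{2}}{7}$ ($x{\left(f \right)} = - \frac{f f + f}{7} = - \frac{f^{2} + f}{7} = - \frac{f + f^{2}}{7} = - \frac{f}{7} - \frac{f^{2}}{7}$)
$T{\left(R,H \right)} = - \frac{1}{8}$ ($T{\left(R,H \right)} = \frac{1}{2 \left(-4\right)} = \frac{1}{2} \left(- \frac{1}{4}\right) = - \frac{1}{8}$)
$U = \frac{30}{11}$ ($U = 2 - \frac{1}{- \frac{1}{8} + \frac{13 + 72}{-41 - 27}} = 2 - \frac{1}{- \frac{1}{8} + \frac{85}{-68}} = 2 - \frac{1}{- \frac{1}{8} + 85 \left(- \frac{1}{68}\right)} = 2 - \frac{1}{- \frac{1}{8} - \frac{5}{4}} = 2 - \frac{1}{- \frac{11}{8}} = 2 - - \frac{8}{11} = 2 + \frac{8}{11} = \frac{30}{11} \approx 2.7273$)
$U 330 = \frac{30}{11} \cdot 330 = 900$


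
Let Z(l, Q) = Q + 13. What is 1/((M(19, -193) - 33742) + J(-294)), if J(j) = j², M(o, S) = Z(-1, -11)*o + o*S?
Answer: 1/49065 ≈ 2.0381e-5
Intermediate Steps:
Z(l, Q) = 13 + Q
M(o, S) = 2*o + S*o (M(o, S) = (13 - 11)*o + o*S = 2*o + S*o)
1/((M(19, -193) - 33742) + J(-294)) = 1/((19*(2 - 193) - 33742) + (-294)²) = 1/((19*(-191) - 33742) + 86436) = 1/((-3629 - 33742) + 86436) = 1/(-37371 + 86436) = 1/49065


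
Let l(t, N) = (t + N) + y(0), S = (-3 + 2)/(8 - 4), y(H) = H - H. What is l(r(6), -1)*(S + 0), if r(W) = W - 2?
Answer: -¾ ≈ -0.75000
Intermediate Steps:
y(H) = 0
r(W) = -2 + W
S = -¼ (S = -1/4 = -1*¼ = -¼ ≈ -0.25000)
l(t, N) = N + t (l(t, N) = (t + N) + 0 = (N + t) + 0 = N + t)
l(r(6), -1)*(S + 0) = (-1 + (-2 + 6))*(-¼ + 0) = (-1 + 4)*(-¼) = 3*(-¼) = -¾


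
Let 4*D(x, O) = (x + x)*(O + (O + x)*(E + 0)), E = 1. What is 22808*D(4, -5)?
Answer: -273696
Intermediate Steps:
D(x, O) = x*(x + 2*O)/2 (D(x, O) = ((x + x)*(O + (O + x)*(1 + 0)))/4 = ((2*x)*(O + (O + x)*1))/4 = ((2*x)*(O + (O + x)))/4 = ((2*x)*(x + 2*O))/4 = (2*x*(x + 2*O))/4 = x*(x + 2*O)/2)
22808*D(4, -5) = 22808*((1/2)*4*(4 + 2*(-5))) = 22808*((1/2)*4*(4 - 10)) = 22808*((1/2)*4*(-6)) = 22808*(-12) = -273696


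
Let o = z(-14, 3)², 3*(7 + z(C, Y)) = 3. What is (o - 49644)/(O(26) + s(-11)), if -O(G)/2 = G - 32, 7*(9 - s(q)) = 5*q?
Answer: -173628/101 ≈ -1719.1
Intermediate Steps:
z(C, Y) = -6 (z(C, Y) = -7 + (⅓)*3 = -7 + 1 = -6)
o = 36 (o = (-6)² = 36)
s(q) = 9 - 5*q/7
O(G) = 64 - 2*G (O(G) = -2*(G - 32) = -2*(-32 + G) = 64 - 2*G)
(o - 49644)/(O(26) + s(-11)) = (36 - 49644)/((64 - 2*26) + (9 - 5/7*(-11))) = -49608/((64 - 52) + (9 + 55/7)) = -49608/(12 + 118/7) = -49608/202/7 = -49608*7/202 = -173628/101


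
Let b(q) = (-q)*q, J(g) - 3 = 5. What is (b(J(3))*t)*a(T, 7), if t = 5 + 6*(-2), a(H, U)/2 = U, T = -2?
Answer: 6272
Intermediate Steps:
a(H, U) = 2*U
J(g) = 8 (J(g) = 3 + 5 = 8)
b(q) = -q²
t = -7 (t = 5 - 12 = -7)
(b(J(3))*t)*a(T, 7) = (-1*8²*(-7))*(2*7) = (-1*64*(-7))*14 = -64*(-7)*14 = 448*14 = 6272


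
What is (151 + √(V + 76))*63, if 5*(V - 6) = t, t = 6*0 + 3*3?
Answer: 9513 + 63*√2095/5 ≈ 10090.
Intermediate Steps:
t = 9 (t = 0 + 9 = 9)
V = 39/5 (V = 6 + (⅕)*9 = 6 + 9/5 = 39/5 ≈ 7.8000)
(151 + √(V + 76))*63 = (151 + √(39/5 + 76))*63 = (151 + √(419/5))*63 = (151 + √2095/5)*63 = 9513 + 63*√2095/5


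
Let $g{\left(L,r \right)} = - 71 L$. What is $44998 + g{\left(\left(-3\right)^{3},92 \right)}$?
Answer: $46915$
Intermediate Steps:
$44998 + g{\left(\left(-3\right)^{3},92 \right)} = 44998 - 71 \left(-3\right)^{3} = 44998 - -1917 = 44998 + 1917 = 46915$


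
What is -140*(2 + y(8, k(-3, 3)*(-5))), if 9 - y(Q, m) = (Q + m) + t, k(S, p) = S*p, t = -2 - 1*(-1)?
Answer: 5740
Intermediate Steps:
t = -1 (t = -2 + 1 = -1)
y(Q, m) = 10 - Q - m (y(Q, m) = 9 - ((Q + m) - 1) = 9 - (-1 + Q + m) = 9 + (1 - Q - m) = 10 - Q - m)
-140*(2 + y(8, k(-3, 3)*(-5))) = -140*(2 + (10 - 1*8 - (-3*3)*(-5))) = -140*(2 + (10 - 8 - (-9)*(-5))) = -140*(2 + (10 - 8 - 1*45)) = -140*(2 + (10 - 8 - 45)) = -140*(2 - 43) = -140*(-41) = 5740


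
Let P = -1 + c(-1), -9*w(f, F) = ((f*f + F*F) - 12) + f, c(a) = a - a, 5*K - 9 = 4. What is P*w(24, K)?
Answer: 14869/225 ≈ 66.084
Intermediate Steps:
K = 13/5 (K = 9/5 + (⅕)*4 = 9/5 + ⅘ = 13/5 ≈ 2.6000)
c(a) = 0
w(f, F) = 4/3 - f/9 - F²/9 - f²/9 (w(f, F) = -(((f*f + F*F) - 12) + f)/9 = -(((f² + F²) - 12) + f)/9 = -(((F² + f²) - 12) + f)/9 = -((-12 + F² + f²) + f)/9 = -(-12 + f + F² + f²)/9 = 4/3 - f/9 - F²/9 - f²/9)
P = -1 (P = -1 + 0 = -1)
P*w(24, K) = -(4/3 - ⅑*24 - (13/5)²/9 - ⅑*24²) = -(4/3 - 8/3 - ⅑*169/25 - ⅑*576) = -(4/3 - 8/3 - 169/225 - 64) = -1*(-14869/225) = 14869/225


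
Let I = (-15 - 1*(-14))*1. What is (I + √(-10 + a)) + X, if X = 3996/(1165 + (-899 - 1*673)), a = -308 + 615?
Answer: -119/11 + 3*√33 ≈ 6.4155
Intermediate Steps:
a = 307
I = -1 (I = (-15 + 14)*1 = -1*1 = -1)
X = -108/11 (X = 3996/(1165 + (-899 - 673)) = 3996/(1165 - 1572) = 3996/(-407) = 3996*(-1/407) = -108/11 ≈ -9.8182)
(I + √(-10 + a)) + X = (-1 + √(-10 + 307)) - 108/11 = (-1 + √297) - 108/11 = (-1 + 3*√33) - 108/11 = -119/11 + 3*√33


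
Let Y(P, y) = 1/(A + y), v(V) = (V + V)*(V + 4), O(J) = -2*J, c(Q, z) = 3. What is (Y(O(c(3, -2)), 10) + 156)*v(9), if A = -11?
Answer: 36270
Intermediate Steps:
v(V) = 2*V*(4 + V) (v(V) = (2*V)*(4 + V) = 2*V*(4 + V))
Y(P, y) = 1/(-11 + y)
(Y(O(c(3, -2)), 10) + 156)*v(9) = (1/(-11 + 10) + 156)*(2*9*(4 + 9)) = (1/(-1) + 156)*(2*9*13) = (-1 + 156)*234 = 155*234 = 36270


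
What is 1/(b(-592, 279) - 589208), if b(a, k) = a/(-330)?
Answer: -165/97219024 ≈ -1.6972e-6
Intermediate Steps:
b(a, k) = -a/330 (b(a, k) = a*(-1/330) = -a/330)
1/(b(-592, 279) - 589208) = 1/(-1/330*(-592) - 589208) = 1/(296/165 - 589208) = 1/(-97219024/165) = -165/97219024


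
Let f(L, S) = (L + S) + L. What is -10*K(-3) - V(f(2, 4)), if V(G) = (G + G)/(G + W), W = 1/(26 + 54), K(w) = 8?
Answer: -52560/641 ≈ -81.997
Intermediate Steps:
f(L, S) = S + 2*L
W = 1/80 ≈ 0.012500
V(G) = 2*G/(1/80 + G) (V(G) = (G + G)/(G + 1/80) = (2*G)/(1/80 + G) = 2*G/(1/80 + G))
-10*K(-3) - V(f(2, 4)) = -10*8 - 160*(4 + 2*2)/(1 + 80*(4 + 2*2)) = -80 - 160*(4 + 4)/(1 + 80*(4 + 4)) = -80 - 160*8/(1 + 80*8) = -80 - 160*8/(1 + 640) = -80 - 160*8/641 = -80 - 1*1280/641 = -80 - 1280/641 = -52560/641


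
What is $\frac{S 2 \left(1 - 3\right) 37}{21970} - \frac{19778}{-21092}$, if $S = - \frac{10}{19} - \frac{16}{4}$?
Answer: $\frac{2131097379}{2201108390} \approx 0.96819$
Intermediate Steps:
$S = - \frac{86}{19}$ ($S = \left(-10\right) \frac{1}{19} - 4 = - \frac{10}{19} - 4 = - \frac{86}{19} \approx -4.5263$)
$\frac{S 2 \left(1 - 3\right) 37}{21970} - \frac{19778}{-21092} = \frac{- \frac{86 \cdot 2 \left(1 - 3\right)}{19} \cdot 37}{21970} - \frac{19778}{-21092} = - \frac{86 \cdot 2 \left(-2\right)}{19} \cdot 37 \cdot \frac{1}{21970} - - \frac{9889}{10546} = \left(- \frac{86}{19}\right) \left(-4\right) 37 \cdot \frac{1}{21970} + \frac{9889}{10546} = \frac{344}{19} \cdot 37 \cdot \frac{1}{21970} + \frac{9889}{10546} = \frac{12728}{19} \cdot \frac{1}{21970} + \frac{9889}{10546} = \frac{6364}{208715} + \frac{9889}{10546} = \frac{2131097379}{2201108390}$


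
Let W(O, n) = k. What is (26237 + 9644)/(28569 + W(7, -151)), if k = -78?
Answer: 35881/28491 ≈ 1.2594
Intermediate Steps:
W(O, n) = -78
(26237 + 9644)/(28569 + W(7, -151)) = (26237 + 9644)/(28569 - 78) = 35881/28491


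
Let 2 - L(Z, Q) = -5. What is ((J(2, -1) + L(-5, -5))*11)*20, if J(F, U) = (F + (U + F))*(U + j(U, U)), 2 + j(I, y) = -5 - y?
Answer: -3080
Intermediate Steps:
j(I, y) = -7 - y (j(I, y) = -2 + (-5 - y) = -7 - y)
L(Z, Q) = 7 (L(Z, Q) = 2 - 1*(-5) = 2 + 5 = 7)
J(F, U) = -14*F - 7*U (J(F, U) = (F + (U + F))*(U + (-7 - U)) = (F + (F + U))*(-7) = (U + 2*F)*(-7) = -14*F - 7*U)
((J(2, -1) + L(-5, -5))*11)*20 = (((-14*2 - 7*(-1)) + 7)*11)*20 = (((-28 + 7) + 7)*11)*20 = ((-21 + 7)*11)*20 = -14*11*20 = -154*20 = -3080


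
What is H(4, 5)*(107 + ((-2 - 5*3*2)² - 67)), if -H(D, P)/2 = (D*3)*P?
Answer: -127680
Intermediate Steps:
H(D, P) = -6*D*P (H(D, P) = -2*D*3*P = -2*3*D*P = -6*D*P)
H(4, 5)*(107 + ((-2 - 5*3*2)² - 67)) = (-6*4*5)*(107 + ((-2 - 5*3*2)² - 67)) = -120*(107 + ((-2 - 15*2)² - 67)) = -120*(107 + ((-2 - 30)² - 67)) = -120*(107 + ((-32)² - 67)) = -120*(107 + (1024 - 67)) = -120*(107 + 957) = -120*1064 = -127680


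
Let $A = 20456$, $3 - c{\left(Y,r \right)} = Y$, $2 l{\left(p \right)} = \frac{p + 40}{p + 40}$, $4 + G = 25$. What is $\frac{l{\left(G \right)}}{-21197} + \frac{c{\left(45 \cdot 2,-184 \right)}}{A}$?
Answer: $- \frac{1854367}{433605832} \approx -0.0042766$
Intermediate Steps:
$G = 21$ ($G = -4 + 25 = 21$)
$l{\left(p \right)} = \frac{1}{2}$ ($l{\left(p \right)} = \frac{\left(p + 40\right) \frac{1}{p + 40}}{2} = \frac{\left(40 + p\right) \frac{1}{40 + p}}{2} = \frac{1}{2} \cdot 1 = \frac{1}{2}$)
$c{\left(Y,r \right)} = 3 - Y$
$\frac{l{\left(G \right)}}{-21197} + \frac{c{\left(45 \cdot 2,-184 \right)}}{A} = \frac{1}{2 \left(-21197\right)} + \frac{3 - 45 \cdot 2}{20456} = \frac{1}{2} \left(- \frac{1}{21197}\right) + \left(3 - 90\right) \frac{1}{20456} = - \frac{1}{42394} + \left(3 - 90\right) \frac{1}{20456} = - \frac{1}{42394} - \frac{87}{20456} = - \frac{1854367}{433605832}$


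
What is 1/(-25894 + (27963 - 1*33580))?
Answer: -1/31511 ≈ -3.1735e-5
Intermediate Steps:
1/(-25894 + (27963 - 1*33580)) = 1/(-25894 + (27963 - 33580)) = 1/(-25894 - 5617) = 1/(-31511) = -1/31511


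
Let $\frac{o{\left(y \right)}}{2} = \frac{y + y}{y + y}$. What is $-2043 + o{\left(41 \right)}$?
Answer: $-2041$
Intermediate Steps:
$o{\left(y \right)} = 2$ ($o{\left(y \right)} = 2 \frac{y + y}{y + y} = 2 \frac{2 y}{2 y} = 2 \cdot 2 y \frac{1}{2 y} = 2 \cdot 1 = 2$)
$-2043 + o{\left(41 \right)} = -2043 + 2 = -2041$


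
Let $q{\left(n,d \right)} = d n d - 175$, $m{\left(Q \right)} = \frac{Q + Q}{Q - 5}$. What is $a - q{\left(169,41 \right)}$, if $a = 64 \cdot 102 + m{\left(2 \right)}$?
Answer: $- \frac{832162}{3} \approx -2.7739 \cdot 10^{5}$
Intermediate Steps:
$m{\left(Q \right)} = \frac{2 Q}{-5 + Q}$
$q{\left(n,d \right)} = -175 + n d^{2}$ ($q{\left(n,d \right)} = n d^{2} - 175 = -175 + n d^{2}$)
$a = \frac{19580}{3}$ ($a = 64 \cdot 102 + 2 \cdot 2 \frac{1}{-5 + 2} = 6528 + 2 \cdot 2 \frac{1}{-3} = 6528 + 2 \cdot 2 \left(- \frac{1}{3}\right) = 6528 - \frac{4}{3} = \frac{19580}{3} \approx 6526.7$)
$a - q{\left(169,41 \right)} = \frac{19580}{3} - \left(-175 + 169 \cdot 41^{2}\right) = \frac{19580}{3} - \left(-175 + 169 \cdot 1681\right) = \frac{19580}{3} - \left(-175 + 284089\right) = \frac{19580}{3} - 283914 = - \frac{832162}{3}$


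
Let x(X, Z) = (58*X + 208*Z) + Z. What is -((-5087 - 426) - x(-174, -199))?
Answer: -46170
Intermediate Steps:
x(X, Z) = 58*X + 209*Z
-((-5087 - 426) - x(-174, -199)) = -((-5087 - 426) - (58*(-174) + 209*(-199))) = -(-5513 - (-10092 - 41591)) = -(-5513 - 1*(-51683)) = -(-5513 + 51683) = -1*46170 = -46170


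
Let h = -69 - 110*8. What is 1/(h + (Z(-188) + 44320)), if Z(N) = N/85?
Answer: 85/3686347 ≈ 2.3058e-5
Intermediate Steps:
Z(N) = N/85 (Z(N) = N*(1/85) = N/85)
h = -949 (h = -69 - 880 = -949)
1/(h + (Z(-188) + 44320)) = 1/(-949 + ((1/85)*(-188) + 44320)) = 1/(-949 + (-188/85 + 44320)) = 1/(-949 + 3767012/85) = 1/(3686347/85) = 85/3686347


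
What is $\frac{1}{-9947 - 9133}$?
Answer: $- \frac{1}{19080} \approx -5.2411 \cdot 10^{-5}$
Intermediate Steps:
$\frac{1}{-9947 - 9133} = \frac{1}{-19080} = - \frac{1}{19080}$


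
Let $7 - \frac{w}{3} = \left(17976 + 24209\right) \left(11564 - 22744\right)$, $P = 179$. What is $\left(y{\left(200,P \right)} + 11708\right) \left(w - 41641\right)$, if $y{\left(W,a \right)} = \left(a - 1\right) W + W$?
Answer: $67216374546240$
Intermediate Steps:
$w = 1414884921$ ($w = 21 - 3 \left(17976 + 24209\right) \left(11564 - 22744\right) = 21 - 3 \cdot 42185 \left(-11180\right) = 21 - -1414884900 = 21 + 1414884900 = 1414884921$)
$y{\left(W,a \right)} = W + W \left(-1 + a\right)$ ($y{\left(W,a \right)} = \left(-1 + a\right) W + W = W \left(-1 + a\right) + W = W + W \left(-1 + a\right)$)
$\left(y{\left(200,P \right)} + 11708\right) \left(w - 41641\right) = \left(200 \cdot 179 + 11708\right) \left(1414884921 - 41641\right) = \left(35800 + 11708\right) 1414843280 = 47508 \cdot 1414843280 = 67216374546240$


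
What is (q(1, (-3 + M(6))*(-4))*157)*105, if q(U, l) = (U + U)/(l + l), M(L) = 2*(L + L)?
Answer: -785/4 ≈ -196.25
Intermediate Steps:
M(L) = 4*L (M(L) = 2*(2*L) = 4*L)
q(U, l) = U/l (q(U, l) = (2*U)/((2*l)) = (2*U)*(1/(2*l)) = U/l)
(q(1, (-3 + M(6))*(-4))*157)*105 = ((1/((-3 + 4*6)*(-4)))*157)*105 = ((1/((-3 + 24)*(-4)))*157)*105 = ((1/(21*(-4)))*157)*105 = ((1/(-84))*157)*105 = ((1*(-1/84))*157)*105 = -1/84*157*105 = -157/84*105 = -785/4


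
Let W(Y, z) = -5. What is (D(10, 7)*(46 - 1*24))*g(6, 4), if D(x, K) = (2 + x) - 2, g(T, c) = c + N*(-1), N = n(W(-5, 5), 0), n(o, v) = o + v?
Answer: 1980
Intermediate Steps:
N = -5 (N = -5 + 0 = -5)
g(T, c) = 5 + c (g(T, c) = c - 5*(-1) = c + 5 = 5 + c)
D(x, K) = x
(D(10, 7)*(46 - 1*24))*g(6, 4) = (10*(46 - 1*24))*(5 + 4) = (10*(46 - 24))*9 = (10*22)*9 = 220*9 = 1980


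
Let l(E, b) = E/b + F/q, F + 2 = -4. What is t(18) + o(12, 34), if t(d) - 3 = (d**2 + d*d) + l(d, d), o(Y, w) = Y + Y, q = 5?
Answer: 3374/5 ≈ 674.80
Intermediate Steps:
F = -6 (F = -2 - 4 = -6)
l(E, b) = -6/5 + E/b (l(E, b) = E/b - 6/5 = -6/5 + E/b)
o(Y, w) = 2*Y
t(d) = 14/5 + 2*d**2 (t(d) = 3 + ((d**2 + d*d) + (-6/5 + d/d)) = 3 + ((d**2 + d**2) + (-6/5 + 1)) = 3 + (2*d**2 - 1/5) = 3 + (-1/5 + 2*d**2) = 14/5 + 2*d**2)
t(18) + o(12, 34) = (14/5 + 2*18**2) + 2*12 = (14/5 + 2*324) + 24 = (14/5 + 648) + 24 = 3254/5 + 24 = 3374/5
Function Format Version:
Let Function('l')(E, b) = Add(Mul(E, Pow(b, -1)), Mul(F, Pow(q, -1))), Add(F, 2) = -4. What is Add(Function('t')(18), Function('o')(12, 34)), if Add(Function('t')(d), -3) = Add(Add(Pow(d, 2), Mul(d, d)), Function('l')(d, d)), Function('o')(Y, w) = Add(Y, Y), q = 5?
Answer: Rational(3374, 5) ≈ 674.80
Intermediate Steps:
F = -6 (F = Add(-2, -4) = -6)
Function('l')(E, b) = Add(Rational(-6, 5), Mul(E, Pow(b, -1))) (Function('l')(E, b) = Add(Mul(E, Pow(b, -1)), Mul(-6, Pow(5, -1))) = Add(Mul(E, Pow(b, -1)), Mul(-6, Rational(1, 5))) = Add(Mul(E, Pow(b, -1)), Rational(-6, 5)) = Add(Rational(-6, 5), Mul(E, Pow(b, -1))))
Function('o')(Y, w) = Mul(2, Y)
Function('t')(d) = Add(Rational(14, 5), Mul(2, Pow(d, 2))) (Function('t')(d) = Add(3, Add(Add(Pow(d, 2), Mul(d, d)), Add(Rational(-6, 5), Mul(d, Pow(d, -1))))) = Add(3, Add(Add(Pow(d, 2), Pow(d, 2)), Add(Rational(-6, 5), 1))) = Add(3, Add(Mul(2, Pow(d, 2)), Rational(-1, 5))) = Add(3, Add(Rational(-1, 5), Mul(2, Pow(d, 2)))) = Add(Rational(14, 5), Mul(2, Pow(d, 2))))
Add(Function('t')(18), Function('o')(12, 34)) = Add(Add(Rational(14, 5), Mul(2, Pow(18, 2))), Mul(2, 12)) = Add(Add(Rational(14, 5), Mul(2, 324)), 24) = Add(Add(Rational(14, 5), 648), 24) = Add(Rational(3254, 5), 24) = Rational(3374, 5)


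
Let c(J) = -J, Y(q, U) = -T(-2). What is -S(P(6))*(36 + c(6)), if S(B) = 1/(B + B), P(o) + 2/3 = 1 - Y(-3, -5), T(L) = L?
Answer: 9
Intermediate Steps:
Y(q, U) = 2 (Y(q, U) = -1*(-2) = 2)
P(o) = -5/3 (P(o) = -2/3 + (1 - 1*2) = -2/3 + (1 - 2) = -2/3 - 1 = -5/3)
S(B) = 1/(2*B)
-S(P(6))*(36 + c(6)) = -1/(2*(-5/3))*(36 - 1*6) = -(1/2)*(-3/5)*(36 - 6) = -(-3)*30/10 = -1*(-9) = 9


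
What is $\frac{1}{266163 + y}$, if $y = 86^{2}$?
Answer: $\frac{1}{273559} \approx 3.6555 \cdot 10^{-6}$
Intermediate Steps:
$y = 7396$
$\frac{1}{266163 + y} = \frac{1}{266163 + 7396} = \frac{1}{273559}$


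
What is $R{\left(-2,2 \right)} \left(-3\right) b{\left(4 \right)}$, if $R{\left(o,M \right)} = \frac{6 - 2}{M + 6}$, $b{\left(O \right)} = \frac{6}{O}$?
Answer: $- \frac{9}{4} \approx -2.25$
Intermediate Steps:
$R{\left(o,M \right)} = \frac{4}{6 + M}$
$R{\left(-2,2 \right)} \left(-3\right) b{\left(4 \right)} = \frac{4}{6 + 2} \left(-3\right) \frac{6}{4} = \frac{4}{8} \left(-3\right) 6 \cdot \frac{1}{4} = 4 \cdot \frac{1}{8} \left(-3\right) \frac{3}{2} = \frac{1}{2} \left(-3\right) \frac{3}{2} = \left(- \frac{3}{2}\right) \frac{3}{2} = - \frac{9}{4}$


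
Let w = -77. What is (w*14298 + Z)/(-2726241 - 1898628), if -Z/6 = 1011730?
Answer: 2390442/1541623 ≈ 1.5506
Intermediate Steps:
Z = -6070380 (Z = -6*1011730 = -6070380)
(w*14298 + Z)/(-2726241 - 1898628) = (-77*14298 - 6070380)/(-2726241 - 1898628) = (-1100946 - 6070380)/(-4624869) = -7171326*(-1/4624869) = 2390442/1541623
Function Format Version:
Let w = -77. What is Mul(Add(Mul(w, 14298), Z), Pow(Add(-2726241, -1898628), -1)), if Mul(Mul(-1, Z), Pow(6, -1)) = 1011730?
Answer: Rational(2390442, 1541623) ≈ 1.5506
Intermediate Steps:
Z = -6070380 (Z = Mul(-6, 1011730) = -6070380)
Mul(Add(Mul(w, 14298), Z), Pow(Add(-2726241, -1898628), -1)) = Mul(Add(Mul(-77, 14298), -6070380), Pow(Add(-2726241, -1898628), -1)) = Mul(Add(-1100946, -6070380), Pow(-4624869, -1)) = Mul(-7171326, Rational(-1, 4624869)) = Rational(2390442, 1541623)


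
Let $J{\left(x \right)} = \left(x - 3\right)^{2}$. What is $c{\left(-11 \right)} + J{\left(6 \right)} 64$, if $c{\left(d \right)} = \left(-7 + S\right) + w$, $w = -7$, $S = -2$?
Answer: $560$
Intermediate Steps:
$J{\left(x \right)} = \left(-3 + x\right)^{2}$
$c{\left(d \right)} = -16$ ($c{\left(d \right)} = \left(-7 - 2\right) - 7 = -9 - 7 = -16$)
$c{\left(-11 \right)} + J{\left(6 \right)} 64 = -16 + \left(-3 + 6\right)^{2} \cdot 64 = -16 + 3^{2} \cdot 64 = -16 + 9 \cdot 64 = -16 + 576 = 560$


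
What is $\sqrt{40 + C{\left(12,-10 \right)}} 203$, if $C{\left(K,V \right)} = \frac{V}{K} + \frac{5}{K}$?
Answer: $\frac{1015 \sqrt{57}}{6} \approx 1277.2$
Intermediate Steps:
$C{\left(K,V \right)} = \frac{5}{K} + \frac{V}{K}$
$\sqrt{40 + C{\left(12,-10 \right)}} 203 = \sqrt{40 + \frac{5 - 10}{12}} \cdot 203 = \sqrt{40 + \frac{1}{12} \left(-5\right)} 203 = \sqrt{40 - \frac{5}{12}} \cdot 203 = \sqrt{\frac{475}{12}} \cdot 203 = \frac{5 \sqrt{57}}{6} \cdot 203 = \frac{1015 \sqrt{57}}{6}$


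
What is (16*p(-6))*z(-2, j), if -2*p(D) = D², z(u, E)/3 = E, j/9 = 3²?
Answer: -69984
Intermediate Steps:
j = 81 (j = 9*3² = 9*9 = 81)
z(u, E) = 3*E
p(D) = -D²/2
(16*p(-6))*z(-2, j) = (16*(-½*(-6)²))*(3*81) = (16*(-½*36))*243 = (16*(-18))*243 = -288*243 = -69984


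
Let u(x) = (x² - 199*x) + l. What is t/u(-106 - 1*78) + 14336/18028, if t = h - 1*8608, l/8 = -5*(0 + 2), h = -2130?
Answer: 14563483/22661196 ≈ 0.64266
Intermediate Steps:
l = -80 (l = 8*(-5*(0 + 2)) = 8*(-5*2) = 8*(-10) = -80)
u(x) = -80 + x² - 199*x (u(x) = (x² - 199*x) - 80 = -80 + x² - 199*x)
t = -10738 (t = -2130 - 1*8608 = -2130 - 8608 = -10738)
t/u(-106 - 1*78) + 14336/18028 = -10738/(-80 + (-106 - 1*78)² - 199*(-106 - 1*78)) + 14336/18028 = -10738/(-80 + (-106 - 78)² - 199*(-106 - 78)) + 14336*(1/18028) = -10738/(-80 + (-184)² - 199*(-184)) + 3584/4507 = -10738/(-80 + 33856 + 36616) + 3584/4507 = -10738/70392 + 3584/4507 = -10738*1/70392 + 3584/4507 = -767/5028 + 3584/4507 = 14563483/22661196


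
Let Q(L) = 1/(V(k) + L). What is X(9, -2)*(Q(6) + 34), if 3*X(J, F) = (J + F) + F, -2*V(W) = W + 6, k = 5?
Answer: 60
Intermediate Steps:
V(W) = -3 - W/2 (V(W) = -(W + 6)/2 = -(6 + W)/2 = -3 - W/2)
X(J, F) = J/3 + 2*F/3 (X(J, F) = ((J + F) + F)/3 = ((F + J) + F)/3 = (J + 2*F)/3 = J/3 + 2*F/3)
Q(L) = 1/(-11/2 + L) (Q(L) = 1/((-3 - 1/2*5) + L) = 1/((-3 - 5/2) + L) = 1/(-11/2 + L))
X(9, -2)*(Q(6) + 34) = ((1/3)*9 + (2/3)*(-2))*(2/(-11 + 2*6) + 34) = (3 - 4/3)*(2/(-11 + 12) + 34) = 5*(2/1 + 34)/3 = 5*(2*1 + 34)/3 = 5*(2 + 34)/3 = (5/3)*36 = 60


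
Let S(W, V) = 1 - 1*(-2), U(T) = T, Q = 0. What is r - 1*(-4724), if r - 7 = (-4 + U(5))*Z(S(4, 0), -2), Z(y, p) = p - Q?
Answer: 4729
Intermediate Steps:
S(W, V) = 3 (S(W, V) = 1 + 2 = 3)
Z(y, p) = p (Z(y, p) = p - 1*0 = p + 0 = p)
r = 5 (r = 7 + (-4 + 5)*(-2) = 7 + 1*(-2) = 7 - 2 = 5)
r - 1*(-4724) = 5 - 1*(-4724) = 5 + 4724 = 4729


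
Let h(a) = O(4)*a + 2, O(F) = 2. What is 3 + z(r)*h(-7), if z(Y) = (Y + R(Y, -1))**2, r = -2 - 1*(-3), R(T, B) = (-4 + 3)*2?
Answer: -9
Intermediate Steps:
R(T, B) = -2 (R(T, B) = -1*2 = -2)
h(a) = 2 + 2*a (h(a) = 2*a + 2 = 2 + 2*a)
r = 1 (r = -2 + 3 = 1)
z(Y) = (-2 + Y)**2 (z(Y) = (Y - 2)**2 = (-2 + Y)**2)
3 + z(r)*h(-7) = 3 + (-2 + 1)**2*(2 + 2*(-7)) = 3 + (-1)**2*(2 - 14) = 3 + 1*(-12) = 3 - 12 = -9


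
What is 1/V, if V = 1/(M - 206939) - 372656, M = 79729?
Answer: -127210/47405569761 ≈ -2.6834e-6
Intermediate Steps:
V = -47405569761/127210 (V = 1/(79729 - 206939) - 372656 = 1/(-127210) - 372656 = -1/127210 - 372656 = -47405569761/127210 ≈ -3.7266e+5)
1/V = 1/(-47405569761/127210) = -127210/47405569761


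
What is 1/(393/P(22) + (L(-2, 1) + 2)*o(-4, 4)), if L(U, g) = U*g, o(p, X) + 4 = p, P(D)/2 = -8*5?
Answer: -80/393 ≈ -0.20356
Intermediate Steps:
P(D) = -80 (P(D) = 2*(-8*5) = 2*(-40) = -80)
o(p, X) = -4 + p
1/(393/P(22) + (L(-2, 1) + 2)*o(-4, 4)) = 1/(393/(-80) + (-2*1 + 2)*(-4 - 4)) = 1/(393*(-1/80) + (-2 + 2)*(-8)) = 1/(-393/80 + 0*(-8)) = 1/(-393/80 + 0) = 1/(-393/80) = -80/393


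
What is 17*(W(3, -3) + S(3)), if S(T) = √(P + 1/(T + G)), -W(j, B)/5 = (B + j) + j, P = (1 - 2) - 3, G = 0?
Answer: -255 + 17*I*√33/3 ≈ -255.0 + 32.553*I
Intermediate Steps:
P = -4 (P = -1 - 3 = -4)
W(j, B) = -10*j - 5*B (W(j, B) = -5*((B + j) + j) = -5*(B + 2*j) = -10*j - 5*B)
S(T) = √(-4 + 1/T) (S(T) = √(-4 + 1/(T + 0)) = √(-4 + 1/T))
17*(W(3, -3) + S(3)) = 17*((-10*3 - 5*(-3)) + √(-4 + 1/3)) = 17*((-30 + 15) + √(-4 + ⅓)) = 17*(-15 + √(-11/3)) = 17*(-15 + I*√33/3) = -255 + 17*I*√33/3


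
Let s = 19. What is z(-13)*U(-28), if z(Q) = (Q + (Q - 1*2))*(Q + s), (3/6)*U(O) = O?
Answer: 9408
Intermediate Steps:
U(O) = 2*O
z(Q) = (-2 + 2*Q)*(19 + Q) (z(Q) = (Q + (Q - 1*2))*(Q + 19) = (Q + (Q - 2))*(19 + Q) = (Q + (-2 + Q))*(19 + Q) = (-2 + 2*Q)*(19 + Q))
z(-13)*U(-28) = (-38 + 2*(-13)² + 36*(-13))*(2*(-28)) = (-38 + 2*169 - 468)*(-56) = (-38 + 338 - 468)*(-56) = -168*(-56) = 9408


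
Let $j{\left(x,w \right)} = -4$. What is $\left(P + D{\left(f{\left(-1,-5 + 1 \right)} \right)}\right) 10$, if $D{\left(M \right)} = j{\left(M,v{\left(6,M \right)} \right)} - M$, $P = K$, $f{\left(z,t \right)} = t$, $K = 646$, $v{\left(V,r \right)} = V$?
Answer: $6460$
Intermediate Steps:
$P = 646$
$D{\left(M \right)} = -4 - M$
$\left(P + D{\left(f{\left(-1,-5 + 1 \right)} \right)}\right) 10 = \left(646 - 0\right) 10 = \left(646 + \left(-4 + 4\right)\right) 10 = \left(646 + 0\right) 10 = 646 \cdot 10 = 6460$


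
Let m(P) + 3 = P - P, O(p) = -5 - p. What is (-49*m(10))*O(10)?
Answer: -2205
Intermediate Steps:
m(P) = -3 (m(P) = -3 + (P - P) = -3 + 0 = -3)
(-49*m(10))*O(10) = (-49*(-3))*(-5 - 1*10) = 147*(-5 - 10) = 147*(-15) = -2205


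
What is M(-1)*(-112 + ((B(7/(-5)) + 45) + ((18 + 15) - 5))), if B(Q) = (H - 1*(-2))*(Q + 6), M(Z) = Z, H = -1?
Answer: 172/5 ≈ 34.400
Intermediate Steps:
B(Q) = 6 + Q (B(Q) = (-1 - 1*(-2))*(Q + 6) = (-1 + 2)*(6 + Q) = 1*(6 + Q) = 6 + Q)
M(-1)*(-112 + ((B(7/(-5)) + 45) + ((18 + 15) - 5))) = -(-112 + (((6 + 7/(-5)) + 45) + ((18 + 15) - 5))) = -(-112 + (((6 + 7*(-1/5)) + 45) + (33 - 5))) = -(-112 + (((6 - 7/5) + 45) + 28)) = -(-112 + ((23/5 + 45) + 28)) = -(-112 + (248/5 + 28)) = -(-112 + 388/5) = -1*(-172/5) = 172/5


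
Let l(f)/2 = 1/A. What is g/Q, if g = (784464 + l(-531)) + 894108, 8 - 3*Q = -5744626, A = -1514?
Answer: 1270679003/1449562646 ≈ 0.87659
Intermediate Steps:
l(f) = -1/757 (l(f) = 2/(-1514) = 2*(-1/1514) = -1/757)
Q = 1914878 (Q = 8/3 - ⅓*(-5744626) = 8/3 + 5744626/3 = 1914878)
g = 1270679003/757 (g = (784464 - 1/757) + 894108 = 593839247/757 + 894108 = 1270679003/757 ≈ 1.6786e+6)
g/Q = (1270679003/757)/1914878 = (1270679003/757)*(1/1914878) = 1270679003/1449562646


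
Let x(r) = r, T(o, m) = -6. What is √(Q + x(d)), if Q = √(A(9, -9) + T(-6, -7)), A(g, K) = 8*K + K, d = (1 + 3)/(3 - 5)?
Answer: √(-2 + I*√87) ≈ 1.9416 + 2.402*I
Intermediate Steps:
d = -2 (d = 4/(-2) = 4*(-½) = -2)
A(g, K) = 9*K
Q = I*√87 (Q = √(9*(-9) - 6) = √(-81 - 6) = √(-87) = I*√87 ≈ 9.3274*I)
√(Q + x(d)) = √(I*√87 - 2) = √(-2 + I*√87)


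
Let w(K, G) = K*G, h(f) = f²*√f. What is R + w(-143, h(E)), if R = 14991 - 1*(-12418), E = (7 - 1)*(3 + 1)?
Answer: 27409 - 164736*√6 ≈ -3.7611e+5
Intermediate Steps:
E = 24 (E = 6*4 = 24)
h(f) = f^(5/2)
R = 27409 (R = 14991 + 12418 = 27409)
w(K, G) = G*K
R + w(-143, h(E)) = 27409 + 24^(5/2)*(-143) = 27409 + (1152*√6)*(-143) = 27409 - 164736*√6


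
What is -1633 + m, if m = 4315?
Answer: 2682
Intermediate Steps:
-1633 + m = -1633 + 4315 = 2682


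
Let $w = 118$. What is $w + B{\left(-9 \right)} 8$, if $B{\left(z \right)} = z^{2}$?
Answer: $766$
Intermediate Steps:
$w + B{\left(-9 \right)} 8 = 118 + \left(-9\right)^{2} \cdot 8 = 118 + 81 \cdot 8 = 118 + 648 = 766$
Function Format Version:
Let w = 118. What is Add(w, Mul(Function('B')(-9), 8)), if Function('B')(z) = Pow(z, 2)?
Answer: 766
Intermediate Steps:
Add(w, Mul(Function('B')(-9), 8)) = Add(118, Mul(Pow(-9, 2), 8)) = Add(118, Mul(81, 8)) = Add(118, 648) = 766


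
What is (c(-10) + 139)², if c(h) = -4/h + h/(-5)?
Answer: 499849/25 ≈ 19994.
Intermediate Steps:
c(h) = -4/h - h/5 (c(h) = -4/h + h*(-⅕) = -4/h - h/5)
(c(-10) + 139)² = ((-4/(-10) - ⅕*(-10)) + 139)² = ((-4*(-⅒) + 2) + 139)² = ((⅖ + 2) + 139)² = (12/5 + 139)² = (707/5)² = 499849/25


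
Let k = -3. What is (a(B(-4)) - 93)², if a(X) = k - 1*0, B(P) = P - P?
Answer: 9216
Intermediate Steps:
B(P) = 0
a(X) = -3 (a(X) = -3 - 1*0 = -3 + 0 = -3)
(a(B(-4)) - 93)² = (-3 - 93)² = (-96)² = 9216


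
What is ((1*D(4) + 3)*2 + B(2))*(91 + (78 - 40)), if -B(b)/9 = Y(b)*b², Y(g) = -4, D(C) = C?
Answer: 20382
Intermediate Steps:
B(b) = 36*b² (B(b) = -(-36)*b² = 36*b²)
((1*D(4) + 3)*2 + B(2))*(91 + (78 - 40)) = ((1*4 + 3)*2 + 36*2²)*(91 + (78 - 40)) = ((4 + 3)*2 + 36*4)*(91 + 38) = (7*2 + 144)*129 = (14 + 144)*129 = 158*129 = 20382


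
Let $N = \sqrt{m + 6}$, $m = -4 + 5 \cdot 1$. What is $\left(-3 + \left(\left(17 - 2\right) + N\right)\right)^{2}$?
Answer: $\left(12 + \sqrt{7}\right)^{2} \approx 214.5$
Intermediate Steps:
$m = 1$ ($m = -4 + 5 = 1$)
$N = \sqrt{7}$ ($N = \sqrt{1 + 6} = \sqrt{7} \approx 2.6458$)
$\left(-3 + \left(\left(17 - 2\right) + N\right)\right)^{2} = \left(-3 + \left(\left(17 - 2\right) + \sqrt{7}\right)\right)^{2} = \left(-3 + \left(15 + \sqrt{7}\right)\right)^{2} = \left(12 + \sqrt{7}\right)^{2}$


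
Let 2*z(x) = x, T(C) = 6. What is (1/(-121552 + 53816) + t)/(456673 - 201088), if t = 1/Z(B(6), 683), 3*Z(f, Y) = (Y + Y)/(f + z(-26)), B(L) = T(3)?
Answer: -711911/11824304697480 ≈ -6.0207e-8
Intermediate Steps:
B(L) = 6
z(x) = x/2
Z(f, Y) = 2*Y/(3*(-13 + f)) (Z(f, Y) = ((Y + Y)/(f + (½)*(-26)))/3 = ((2*Y)/(f - 13))/3 = ((2*Y)/(-13 + f))/3 = (2*Y/(-13 + f))/3 = 2*Y/(3*(-13 + f)))
t = -21/1366 (t = 1/((⅔)*683/(-13 + 6)) = 1/((⅔)*683/(-7)) = 1/((⅔)*683*(-⅐)) = 1/(-1366/21) = -21/1366 ≈ -0.015373)
(1/(-121552 + 53816) + t)/(456673 - 201088) = (1/(-121552 + 53816) - 21/1366)/(456673 - 201088) = (1/(-67736) - 21/1366)/255585 = (-1/67736 - 21/1366)*(1/255585) = -711911/46263688*1/255585 = -711911/11824304697480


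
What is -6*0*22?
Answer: 0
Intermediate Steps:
-6*0*22 = 0*22 = 0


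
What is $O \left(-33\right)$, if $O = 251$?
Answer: $-8283$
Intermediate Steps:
$O \left(-33\right) = 251 \left(-33\right) = -8283$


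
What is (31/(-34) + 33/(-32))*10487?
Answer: -11084759/544 ≈ -20376.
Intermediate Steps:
(31/(-34) + 33/(-32))*10487 = (31*(-1/34) + 33*(-1/32))*10487 = (-31/34 - 33/32)*10487 = -1057/544*10487 = -11084759/544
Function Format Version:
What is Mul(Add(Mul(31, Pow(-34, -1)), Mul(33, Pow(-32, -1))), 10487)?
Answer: Rational(-11084759, 544) ≈ -20376.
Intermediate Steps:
Mul(Add(Mul(31, Pow(-34, -1)), Mul(33, Pow(-32, -1))), 10487) = Mul(Add(Mul(31, Rational(-1, 34)), Mul(33, Rational(-1, 32))), 10487) = Mul(Add(Rational(-31, 34), Rational(-33, 32)), 10487) = Mul(Rational(-1057, 544), 10487) = Rational(-11084759, 544)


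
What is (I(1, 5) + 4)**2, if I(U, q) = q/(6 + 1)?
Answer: 1089/49 ≈ 22.224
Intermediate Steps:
I(U, q) = q/7
(I(1, 5) + 4)**2 = ((1/7)*5 + 4)**2 = (5/7 + 4)**2 = (33/7)**2 = 1089/49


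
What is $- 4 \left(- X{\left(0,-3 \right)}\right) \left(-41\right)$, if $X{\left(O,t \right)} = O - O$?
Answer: $0$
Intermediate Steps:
$X{\left(O,t \right)} = 0$
$- 4 \left(- X{\left(0,-3 \right)}\right) \left(-41\right) = - 4 \left(\left(-1\right) 0\right) \left(-41\right) = \left(-4\right) 0 \left(-41\right) = 0 \left(-41\right) = 0$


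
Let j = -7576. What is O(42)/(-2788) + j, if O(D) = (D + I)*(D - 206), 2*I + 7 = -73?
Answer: -128790/17 ≈ -7575.9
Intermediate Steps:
I = -40 (I = -7/2 + (½)*(-73) = -7/2 - 73/2 = -40)
O(D) = (-206 + D)*(-40 + D) (O(D) = (D - 40)*(D - 206) = (-40 + D)*(-206 + D) = (-206 + D)*(-40 + D))
O(42)/(-2788) + j = (8240 + 42² - 246*42)/(-2788) - 7576 = (8240 + 1764 - 10332)*(-1/2788) - 7576 = -328*(-1/2788) - 7576 = 2/17 - 7576 = -128790/17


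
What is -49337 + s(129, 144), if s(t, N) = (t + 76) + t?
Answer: -49003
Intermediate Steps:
s(t, N) = 76 + 2*t (s(t, N) = (76 + t) + t = 76 + 2*t)
-49337 + s(129, 144) = -49337 + (76 + 2*129) = -49337 + (76 + 258) = -49337 + 334 = -49003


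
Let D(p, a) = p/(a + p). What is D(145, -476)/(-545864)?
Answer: 145/180680984 ≈ 8.0252e-7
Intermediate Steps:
D(p, a) = p/(a + p)
D(145, -476)/(-545864) = (145/(-476 + 145))/(-545864) = (145/(-331))*(-1/545864) = (145*(-1/331))*(-1/545864) = -145/331*(-1/545864) = 145/180680984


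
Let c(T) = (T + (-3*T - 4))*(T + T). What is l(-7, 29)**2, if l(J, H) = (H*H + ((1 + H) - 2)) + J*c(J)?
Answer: 3418801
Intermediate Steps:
c(T) = 2*T*(-4 - 2*T) (c(T) = (T + (-4 - 3*T))*(2*T) = (-4 - 2*T)*(2*T) = 2*T*(-4 - 2*T))
l(J, H) = -1 + H + H**2 - 4*J**2*(2 + J) (l(J, H) = (H*H + ((1 + H) - 2)) + J*(-4*J*(2 + J)) = (H**2 + (-1 + H)) - 4*J**2*(2 + J) = (-1 + H + H**2) - 4*J**2*(2 + J) = -1 + H + H**2 - 4*J**2*(2 + J))
l(-7, 29)**2 = (-1 + 29 + 29**2 - 4*(-7)**2*(2 - 7))**2 = (-1 + 29 + 841 - 4*49*(-5))**2 = (-1 + 29 + 841 + 980)**2 = 1849**2 = 3418801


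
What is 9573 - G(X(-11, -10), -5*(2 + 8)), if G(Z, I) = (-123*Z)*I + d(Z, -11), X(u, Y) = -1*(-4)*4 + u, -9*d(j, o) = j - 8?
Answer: -63532/3 ≈ -21177.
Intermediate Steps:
d(j, o) = 8/9 - j/9 (d(j, o) = -(j - 8)/9 = -(-8 + j)/9 = 8/9 - j/9)
X(u, Y) = 16 + u (X(u, Y) = 4*4 + u = 16 + u)
G(Z, I) = 8/9 - Z/9 - 123*I*Z (G(Z, I) = (-123*Z)*I + (8/9 - Z/9) = -123*I*Z + (8/9 - Z/9) = 8/9 - Z/9 - 123*I*Z)
9573 - G(X(-11, -10), -5*(2 + 8)) = 9573 - (8/9 - (16 - 11)/9 - 123*(-5*(2 + 8))*(16 - 11)) = 9573 - (8/9 - ⅑*5 - 123*(-5*10)*5) = 9573 - (8/9 - 5/9 - 123*(-50)*5) = 9573 - (8/9 - 5/9 + 30750) = 9573 - 1*92251/3 = 9573 - 92251/3 = -63532/3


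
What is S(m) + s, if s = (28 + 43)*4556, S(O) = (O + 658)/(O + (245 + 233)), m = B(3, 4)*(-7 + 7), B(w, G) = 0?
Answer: 77311093/239 ≈ 3.2348e+5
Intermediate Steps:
m = 0 (m = 0*(-7 + 7) = 0*0 = 0)
S(O) = (658 + O)/(478 + O) (S(O) = (658 + O)/(O + 478) = (658 + O)/(478 + O))
s = 323476 (s = 71*4556 = 323476)
S(m) + s = (658 + 0)/(478 + 0) + 323476 = 658/478 + 323476 = (1/478)*658 + 323476 = 329/239 + 323476 = 77311093/239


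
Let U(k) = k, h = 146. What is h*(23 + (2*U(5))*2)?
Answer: 6278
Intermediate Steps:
h*(23 + (2*U(5))*2) = 146*(23 + (2*5)*2) = 146*(23 + 10*2) = 146*(23 + 20) = 146*43 = 6278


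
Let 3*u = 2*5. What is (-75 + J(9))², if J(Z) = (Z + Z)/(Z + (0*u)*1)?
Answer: 5329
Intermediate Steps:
u = 10/3 (u = (2*5)/3 = (⅓)*10 = 10/3 ≈ 3.3333)
J(Z) = 2 (J(Z) = (Z + Z)/(Z + (0*(10/3))*1) = (2*Z)/(Z + 0*1) = (2*Z)/(Z + 0) = (2*Z)/Z = 2)
(-75 + J(9))² = (-75 + 2)² = (-73)² = 5329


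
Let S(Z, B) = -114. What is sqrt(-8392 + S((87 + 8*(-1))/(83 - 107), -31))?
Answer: I*sqrt(8506) ≈ 92.228*I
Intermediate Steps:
sqrt(-8392 + S((87 + 8*(-1))/(83 - 107), -31)) = sqrt(-8392 - 114) = sqrt(-8506) = I*sqrt(8506)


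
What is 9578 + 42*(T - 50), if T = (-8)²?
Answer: 10166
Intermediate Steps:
T = 64
9578 + 42*(T - 50) = 9578 + 42*(64 - 50) = 9578 + 42*14 = 9578 + 588 = 10166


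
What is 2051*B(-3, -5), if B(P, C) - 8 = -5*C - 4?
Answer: 59479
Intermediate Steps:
B(P, C) = 4 - 5*C (B(P, C) = 8 + (-5*C - 4) = 8 + (-4 - 5*C) = 4 - 5*C)
2051*B(-3, -5) = 2051*(4 - 5*(-5)) = 2051*(4 + 25) = 2051*29 = 59479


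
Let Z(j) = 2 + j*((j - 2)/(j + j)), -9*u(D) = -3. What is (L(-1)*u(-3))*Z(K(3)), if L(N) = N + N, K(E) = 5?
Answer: -7/3 ≈ -2.3333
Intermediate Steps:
u(D) = ⅓ (u(D) = -⅑*(-3) = ⅓)
L(N) = 2*N
Z(j) = 1 + j/2 (Z(j) = 2 + j*((-2 + j)/((2*j))) = 2 + j*((-2 + j)*(1/(2*j))) = 2 + j*((-2 + j)/(2*j)) = 2 + (-1 + j/2) = 1 + j/2)
(L(-1)*u(-3))*Z(K(3)) = ((2*(-1))*(⅓))*(1 + (½)*5) = (-2*⅓)*(1 + 5/2) = -⅔*7/2 = -7/3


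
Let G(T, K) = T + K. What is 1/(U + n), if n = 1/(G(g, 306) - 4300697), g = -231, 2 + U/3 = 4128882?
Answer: 4300622/53270256490079 ≈ 8.0732e-8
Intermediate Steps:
U = 12386640 (U = -6 + 3*4128882 = -6 + 12386646 = 12386640)
G(T, K) = K + T
n = -1/4300622 (n = 1/((306 - 231) - 4300697) = 1/(75 - 4300697) = 1/(-4300622) = -1/4300622 ≈ -2.3252e-7)
1/(U + n) = 1/(12386640 - 1/4300622) = 1/(53270256490079/4300622) = 4300622/53270256490079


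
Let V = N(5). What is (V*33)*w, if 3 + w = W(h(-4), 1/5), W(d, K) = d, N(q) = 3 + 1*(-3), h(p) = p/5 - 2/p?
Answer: 0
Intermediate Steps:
h(p) = -2/p + p/5 (h(p) = p*(1/5) - 2/p = p/5 - 2/p = -2/p + p/5)
N(q) = 0 (N(q) = 3 - 3 = 0)
V = 0
w = -33/10 (w = -3 + (-2/(-4) + (1/5)*(-4)) = -3 + (-2*(-1/4) - 4/5) = -3 + (1/2 - 4/5) = -3 - 3/10 = -33/10 ≈ -3.3000)
(V*33)*w = (0*33)*(-33/10) = 0*(-33/10) = 0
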